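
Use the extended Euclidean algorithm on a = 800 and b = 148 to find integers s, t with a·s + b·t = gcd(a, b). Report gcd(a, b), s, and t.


Euclidean algorithm on (800, 148) — divide until remainder is 0:
  800 = 5 · 148 + 60
  148 = 2 · 60 + 28
  60 = 2 · 28 + 4
  28 = 7 · 4 + 0
gcd(800, 148) = 4.
Track Bezout coefficients alongside the remainders: start with r₀ = 800 = a·1 + b·0 (s = 1, t = 0) and r₁ = 148 = a·0 + b·1 (s = 0, t = 1); each new remainder r_{k+1} = r_{k-1} − q_k·r_k inherits s_{k+1} = s_{k-1} − q_k·s_k, t_{k+1} = t_{k-1} − q_k·t_k, so r_k = a·s_k + b·t_k at every step:
  q = 5: r = 60, s = 1 − 5·0 = 1, t = 0 − 5·1 = -5  (check: 800·1 + 148·(-5) = 60)
  q = 2: r = 28, s = 0 − 2·1 = -2, t = 1 − 2·(-5) = 11  (check: 800·(-2) + 148·11 = 28)
  q = 2: r = 4, s = 1 − 2·(-2) = 5, t = -5 − 2·11 = -27  (check: 800·5 + 148·(-27) = 4)
The row with r = 4 (the gcd) gives the Bezout coefficients s = 5, t = -27.
Result: 800 · (5) + 148 · (-27) = 4.

gcd(800, 148) = 4; s = 5, t = -27 (check: 800·5 + 148·(-27) = 4).


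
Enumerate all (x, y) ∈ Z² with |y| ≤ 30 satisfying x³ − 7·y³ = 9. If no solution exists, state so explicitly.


The equation is x³ - 7y³ = 9. For fixed y, x³ = 7·y³ + 9, so a solution requires the RHS to be a perfect cube.
Strategy: iterate y from -30 to 30, compute RHS = 7·y³ + 9, and check whether it is a (positive or negative) perfect cube.
Check small values of y:
  y = 0: RHS = 9 is not a perfect cube.
  y = 1: RHS = 16 is not a perfect cube.
  y = -1: RHS = 2 is not a perfect cube.
  y = 2: RHS = 65 is not a perfect cube.
  y = -2: RHS = -47 is not a perfect cube.
  y = 3: RHS = 198 is not a perfect cube.
  y = -3: RHS = -180 is not a perfect cube.
Continuing the search up to |y| = 30 finds no solutions either.
No (x, y) in the scanned range satisfies the equation.

No integer solutions with |y| ≤ 30.


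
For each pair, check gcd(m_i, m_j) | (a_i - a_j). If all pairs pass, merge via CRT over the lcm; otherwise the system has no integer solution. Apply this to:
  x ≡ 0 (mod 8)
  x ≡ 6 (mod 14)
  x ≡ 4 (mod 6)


Moduli 8, 14, 6 are not pairwise coprime, so CRT works modulo lcm(m_i) when all pairwise compatibility conditions hold.
Pairwise compatibility: gcd(m_i, m_j) must divide a_i - a_j for every pair.
Merge one congruence at a time:
  Start: x ≡ 0 (mod 8).
  Combine with x ≡ 6 (mod 14): gcd(8, 14) = 2; 6 - 0 = 6, which IS divisible by 2, so compatible.
    Write x = 0 + 8·t and substitute into x ≡ 6 (mod 14): 8·t ≡ 6 − 0 = 6 (mod 14).
    Divide the congruence (and modulus) by g = 2: 4·t ≡ 3 (mod 7).
    The inverse of 4 mod 7 is 2 (since 4·2 = 8 = 1·7 + 1), so t ≡ 2·3 = 6 ≡ 6 (mod 7).
    Then x = 0 + 8·6 = 48, valid modulo lcm(8, 14) = 56: x ≡ 48 (mod 56).
  Combine with x ≡ 4 (mod 6): gcd(56, 6) = 2; 4 - 48 = -44, which IS divisible by 2, so compatible.
    Write x = 48 + 56·t and substitute into x ≡ 4 (mod 6): 56·t ≡ 4 − 48 = -44 (mod 6).
    Divide the congruence (and modulus) by g = 2: 28·t ≡ -22 (mod 3).
    Reduce coefficients mod 3: 1·t ≡ 2 (mod 3).
    So t ≡ 2 (mod 3).
    Then x = 48 + 56·2 = 160, valid modulo lcm(56, 6) = 168: x ≡ 160 (mod 168).
Verify: 160 mod 8 = 0, 160 mod 14 = 6, 160 mod 6 = 4.

x ≡ 160 (mod 168).


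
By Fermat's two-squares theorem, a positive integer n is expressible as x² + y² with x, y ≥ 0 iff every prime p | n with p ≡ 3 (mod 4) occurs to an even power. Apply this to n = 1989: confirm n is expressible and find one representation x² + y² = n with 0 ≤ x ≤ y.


Step 1: Factor n = 1989 = 3^2 · 13 · 17.
Step 2: Check the mod-4 condition on each prime factor: 3 ≡ 3 (mod 4), exponent 2 (must be even); 13 ≡ 1 (mod 4), exponent 1; 17 ≡ 1 (mod 4), exponent 1.
All primes ≡ 3 (mod 4) appear to even exponent (or don't appear), so by the two-squares theorem n IS expressible as a sum of two squares.
Step 3: Build a representation. Group n = k² · m with k = 3 and m = 13 · 17 = 221 (a product of primes ≡ 1 (mod 4)); a representation of m scales to one of n via (k·x)² + (k·y)² = k²(x² + y²). Each prime p ≡ 1 (mod 4) is itself a sum of two squares; find a² by testing p − a² for a perfect square:
  13: 13 − 1² = 12, 13 − 2² = 9 = 3² ⇒ 13 = 2² + 3².
  17: 17 − 1² = 16 = 4² ⇒ 17 = 1² + 4².
  Combine using the Brahmagupta–Fibonacci identity (a² + b²)(c² + d²) = (ac − bd)² + (ad + bc)² = (ac + bd)² + (ad − bc)²:
  13 · 17 = 221: from (2² + 3²)(1² + 4²), take (2·1 − 3·4, 2·4 + 3·1) = (2 − 12, 8 + 3) = (-10, 11); dropping signs (only squares matter) gives (10, 11); check 10² + 11² = 100 + 121 = 221 ✓.
  Scale by k = 3: (3·10, 3·11) = (30, 33).
Step 4: Order so x ≤ y and verify: 30² + 33² = 900 + 1089 = 1989 = n. ✓

n = 1989 = 30² + 33² (one valid representation with x ≤ y).


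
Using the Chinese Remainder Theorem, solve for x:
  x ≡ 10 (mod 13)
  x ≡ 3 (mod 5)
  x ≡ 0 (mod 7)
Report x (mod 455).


Moduli 13, 5, 7 are pairwise coprime; by CRT there is a unique solution modulo M = 13 · 5 · 7 = 455.
Solve pairwise, accumulating the modulus:
  Start with x ≡ 10 (mod 13).
  Combine with x ≡ 3 (mod 5): since gcd(13, 5) = 1, we get a unique residue mod 65.
    Write x = 10 + 13·t and substitute into x ≡ 3 (mod 5): 13·t ≡ 3 − 10 = -7 (mod 5).
    Reduce coefficients mod 5: 3·t ≡ 3 (mod 5).
    The inverse of 3 mod 5 is 2 (since 3·2 = 6 = 1·5 + 1), so t ≡ 2·3 = 6 ≡ 1 (mod 5).
    Then x = 10 + 13·1 = 23, valid modulo lcm(13, 5) = 65: x ≡ 23 (mod 65).
  Combine with x ≡ 0 (mod 7): since gcd(65, 7) = 1, we get a unique residue mod 455.
    Write x = 23 + 65·t and substitute into x ≡ 0 (mod 7): 65·t ≡ 0 − 23 = -23 (mod 7).
    Reduce coefficients mod 7: 2·t ≡ 5 (mod 7).
    The inverse of 2 mod 7 is 4 (since 2·4 = 8 = 1·7 + 1), so t ≡ 4·5 = 20 ≡ 6 (mod 7).
    Then x = 23 + 65·6 = 413, valid modulo lcm(65, 7) = 455: x ≡ 413 (mod 455).
Verify: 413 mod 13 = 10 ✓, 413 mod 5 = 3 ✓, 413 mod 7 = 0 ✓.

x ≡ 413 (mod 455).


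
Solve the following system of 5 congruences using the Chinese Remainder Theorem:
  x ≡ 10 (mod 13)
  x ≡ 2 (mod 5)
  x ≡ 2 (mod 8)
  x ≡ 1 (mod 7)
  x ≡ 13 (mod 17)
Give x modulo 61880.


Product of moduli M = 13 · 5 · 8 · 7 · 17 = 61880.
Merge one congruence at a time:
  Start: x ≡ 10 (mod 13).
  Combine with x ≡ 2 (mod 5); new modulus lcm = 65.
    Write x = 10 + 13·t and substitute into x ≡ 2 (mod 5): 13·t ≡ 2 − 10 = -8 (mod 5).
    Reduce coefficients mod 5: 3·t ≡ 2 (mod 5).
    The inverse of 3 mod 5 is 2 (since 3·2 = 6 = 1·5 + 1), so t ≡ 2·2 = 4 ≡ 4 (mod 5).
    Then x = 10 + 13·4 = 62, valid modulo lcm(13, 5) = 65: x ≡ 62 (mod 65).
  Combine with x ≡ 2 (mod 8); new modulus lcm = 520.
    Write x = 62 + 65·t and substitute into x ≡ 2 (mod 8): 65·t ≡ 2 − 62 = -60 (mod 8).
    Reduce coefficients mod 8: 1·t ≡ 4 (mod 8).
    So t ≡ 4 (mod 8).
    Then x = 62 + 65·4 = 322, valid modulo lcm(65, 8) = 520: x ≡ 322 (mod 520).
  Combine with x ≡ 1 (mod 7); new modulus lcm = 3640.
    Write x = 322 + 520·t and substitute into x ≡ 1 (mod 7): 520·t ≡ 1 − 322 = -321 (mod 7).
    Reduce coefficients mod 7: 2·t ≡ 1 (mod 7).
    The inverse of 2 mod 7 is 4 (since 2·4 = 8 = 1·7 + 1), so t ≡ 4·1 = 4 ≡ 4 (mod 7).
    Then x = 322 + 520·4 = 2402, valid modulo lcm(520, 7) = 3640: x ≡ 2402 (mod 3640).
  Combine with x ≡ 13 (mod 17); new modulus lcm = 61880.
    Write x = 2402 + 3640·t and substitute into x ≡ 13 (mod 17): 3640·t ≡ 13 − 2402 = -2389 (mod 17).
    Reduce coefficients mod 17: 2·t ≡ 8 (mod 17).
    The inverse of 2 mod 17 is 9 (since 2·9 = 18 = 1·17 + 1), so t ≡ 9·8 = 72 ≡ 4 (mod 17).
    Then x = 2402 + 3640·4 = 16962, valid modulo lcm(3640, 17) = 61880: x ≡ 16962 (mod 61880).
Verify against each original: 16962 mod 13 = 10, 16962 mod 5 = 2, 16962 mod 8 = 2, 16962 mod 7 = 1, 16962 mod 17 = 13.

x ≡ 16962 (mod 61880).


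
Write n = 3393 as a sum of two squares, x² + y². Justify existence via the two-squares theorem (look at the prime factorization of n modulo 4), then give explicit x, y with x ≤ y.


Step 1: Factor n = 3393 = 3^2 · 13 · 29.
Step 2: Check the mod-4 condition on each prime factor: 3 ≡ 3 (mod 4), exponent 2 (must be even); 13 ≡ 1 (mod 4), exponent 1; 29 ≡ 1 (mod 4), exponent 1.
All primes ≡ 3 (mod 4) appear to even exponent (or don't appear), so by the two-squares theorem n IS expressible as a sum of two squares.
Step 3: Build a representation. Group n = k² · m with k = 3 and m = 13 · 29 = 377 (a product of primes ≡ 1 (mod 4)); a representation of m scales to one of n via (k·x)² + (k·y)² = k²(x² + y²). Each prime p ≡ 1 (mod 4) is itself a sum of two squares; find a² by testing p − a² for a perfect square:
  13: 13 − 1² = 12, 13 − 2² = 9 = 3² ⇒ 13 = 2² + 3².
  29: 29 − 1² = 28, 29 − 2² = 25 = 5² ⇒ 29 = 2² + 5².
  Combine using the Brahmagupta–Fibonacci identity (a² + b²)(c² + d²) = (ac − bd)² + (ad + bc)² = (ac + bd)² + (ad − bc)²:
  13 · 29 = 377: from (2² + 3²)(2² + 5²), take (2·2 − 3·5, 2·5 + 3·2) = (4 − 15, 10 + 6) = (-11, 16); dropping signs (only squares matter) gives (11, 16); check 11² + 16² = 121 + 256 = 377 ✓.
  Scale by k = 3: (3·11, 3·16) = (33, 48).
Step 4: Order so x ≤ y and verify: 33² + 48² = 1089 + 2304 = 3393 = n. ✓

n = 3393 = 33² + 48² (one valid representation with x ≤ y).


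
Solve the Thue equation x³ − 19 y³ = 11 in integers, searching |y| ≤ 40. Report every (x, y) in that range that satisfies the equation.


The equation is x³ - 19y³ = 11. For fixed y, x³ = 19·y³ + 11, so a solution requires the RHS to be a perfect cube.
Strategy: iterate y from -40 to 40, compute RHS = 19·y³ + 11, and check whether it is a (positive or negative) perfect cube.
Check small values of y:
  y = 0: RHS = 11 is not a perfect cube.
  y = 1: RHS = 30 is not a perfect cube.
  y = -1: RHS = -8 = (-2)³ ⇒ x = -2 works.
  y = 2: RHS = 163 is not a perfect cube.
  y = -2: RHS = -141 is not a perfect cube.
  y = 3: RHS = 524 is not a perfect cube.
  y = -3: RHS = -502 is not a perfect cube.
Continuing the search up to |y| = 40 finds no further solutions beyond those listed.
Collected solutions: (-2, -1).

Solutions (with |y| ≤ 40): (-2, -1).


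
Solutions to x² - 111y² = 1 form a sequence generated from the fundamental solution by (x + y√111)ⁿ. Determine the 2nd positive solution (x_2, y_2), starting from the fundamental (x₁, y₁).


Step 1: Find the fundamental solution (x₁, y₁) of x² - 111y² = 1.
  Expand √111 as a continued fraction. a₀ = ⌊√111⌋ = 10; iterate m_{k+1} = d_k·a_k − m_k, d_{k+1} = (111 − m_{k+1}²)/d_k, a_{k+1} = ⌊(a₀ + m_{k+1})/d_{k+1}⌋ (starting m₀ = 0, d₀ = 1), with convergents p_k = a_k·p_{k-1} + p_{k-2}, q_k = a_k·q_{k-1} + q_{k-2} (p₋₁ = 1, q₋₁ = 0):
  k = 0: a₀ = 10; p₀/q₀ = 10/1; p₀² − 111·q₀² = 100 − 111 = -11.
  k = 1: m = 10, d = 11, a = ⌊(10 + 10)/11⌋ = 1; p/q = (1·10 + 1)/(1·1 + 0) = 11/1; p² − 111·q² = 121 − 111 = 10.
  k = 2: m = 1, d = 10, a = ⌊(10 + 1)/10⌋ = 1; p/q = (1·11 + 10)/(1·1 + 1) = 21/2; p² − 111·q² = 441 − 444 = -3.
  k = 3: m = 9, d = 3, a = ⌊(10 + 9)/3⌋ = 6; p/q = (6·21 + 11)/(6·2 + 1) = 137/13; p² − 111·q² = 18769 − 18759 = 10.
  k = 4: m = 9, d = 10, a = ⌊(10 + 9)/10⌋ = 1; p/q = (1·137 + 21)/(1·13 + 2) = 158/15; p² − 111·q² = 24964 − 24975 = -11.
  k = 5: m = 1, d = 11, a = ⌊(10 + 1)/11⌋ = 1; p/q = (1·158 + 137)/(1·15 + 13) = 295/28; p² − 111·q² = 87025 − 87024 = 1.
  The first convergent with p² − 111·q² = 1 gives the fundamental solution (x₁, y₁) = (295, 28).
Step 2: Apply the recurrence (x_{n+1}, y_{n+1}) = (x₁x_n + 111y₁y_n, x₁y_n + y₁x_n) repeatedly.
  From (x_1, y_1) = (295, 28): x_2 = 295·295 + 111·28·28 = 174049; y_2 = 295·28 + 28·295 = 16520.
Step 3: Verify x_2² - 111·y_2² = 30293054401 - 30293054400 = 1 (should be 1). ✓

(x_1, y_1) = (295, 28); (x_2, y_2) = (174049, 16520).


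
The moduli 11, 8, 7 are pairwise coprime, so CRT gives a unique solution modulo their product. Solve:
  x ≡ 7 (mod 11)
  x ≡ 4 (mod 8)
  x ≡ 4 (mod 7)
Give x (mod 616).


Moduli 11, 8, 7 are pairwise coprime; by CRT there is a unique solution modulo M = 11 · 8 · 7 = 616.
Solve pairwise, accumulating the modulus:
  Start with x ≡ 7 (mod 11).
  Combine with x ≡ 4 (mod 8): since gcd(11, 8) = 1, we get a unique residue mod 88.
    Write x = 7 + 11·t and substitute into x ≡ 4 (mod 8): 11·t ≡ 4 − 7 = -3 (mod 8).
    Reduce coefficients mod 8: 3·t ≡ 5 (mod 8).
    The inverse of 3 mod 8 is 3 (since 3·3 = 9 = 1·8 + 1), so t ≡ 3·5 = 15 ≡ 7 (mod 8).
    Then x = 7 + 11·7 = 84, valid modulo lcm(11, 8) = 88: x ≡ 84 (mod 88).
  Combine with x ≡ 4 (mod 7): since gcd(88, 7) = 1, we get a unique residue mod 616.
    Write x = 84 + 88·t and substitute into x ≡ 4 (mod 7): 88·t ≡ 4 − 84 = -80 (mod 7).
    Reduce coefficients mod 7: 4·t ≡ 4 (mod 7).
    The inverse of 4 mod 7 is 2 (since 4·2 = 8 = 1·7 + 1), so t ≡ 2·4 = 8 ≡ 1 (mod 7).
    Then x = 84 + 88·1 = 172, valid modulo lcm(88, 7) = 616: x ≡ 172 (mod 616).
Verify: 172 mod 11 = 7 ✓, 172 mod 8 = 4 ✓, 172 mod 7 = 4 ✓.

x ≡ 172 (mod 616).


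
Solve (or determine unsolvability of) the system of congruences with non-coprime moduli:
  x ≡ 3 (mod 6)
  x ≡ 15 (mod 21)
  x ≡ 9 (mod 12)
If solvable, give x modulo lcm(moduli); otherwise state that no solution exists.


Moduli 6, 21, 12 are not pairwise coprime, so CRT works modulo lcm(m_i) when all pairwise compatibility conditions hold.
Pairwise compatibility: gcd(m_i, m_j) must divide a_i - a_j for every pair.
Merge one congruence at a time:
  Start: x ≡ 3 (mod 6).
  Combine with x ≡ 15 (mod 21): gcd(6, 21) = 3; 15 - 3 = 12, which IS divisible by 3, so compatible.
    Write x = 3 + 6·t and substitute into x ≡ 15 (mod 21): 6·t ≡ 15 − 3 = 12 (mod 21).
    Divide the congruence (and modulus) by g = 3: 2·t ≡ 4 (mod 7).
    The inverse of 2 mod 7 is 4 (since 2·4 = 8 = 1·7 + 1), so t ≡ 4·4 = 16 ≡ 2 (mod 7).
    Then x = 3 + 6·2 = 15, valid modulo lcm(6, 21) = 42: x ≡ 15 (mod 42).
  Combine with x ≡ 9 (mod 12): gcd(42, 12) = 6; 9 - 15 = -6, which IS divisible by 6, so compatible.
    Write x = 15 + 42·t and substitute into x ≡ 9 (mod 12): 42·t ≡ 9 − 15 = -6 (mod 12).
    Divide the congruence (and modulus) by g = 6: 7·t ≡ -1 (mod 2).
    Reduce coefficients mod 2: 1·t ≡ 1 (mod 2).
    So t ≡ 1 (mod 2).
    Then x = 15 + 42·1 = 57, valid modulo lcm(42, 12) = 84: x ≡ 57 (mod 84).
Verify: 57 mod 6 = 3, 57 mod 21 = 15, 57 mod 12 = 9.

x ≡ 57 (mod 84).


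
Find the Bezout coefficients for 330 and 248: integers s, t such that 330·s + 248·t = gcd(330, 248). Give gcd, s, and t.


Euclidean algorithm on (330, 248) — divide until remainder is 0:
  330 = 1 · 248 + 82
  248 = 3 · 82 + 2
  82 = 41 · 2 + 0
gcd(330, 248) = 2.
Track Bezout coefficients alongside the remainders: start with r₀ = 330 = a·1 + b·0 (s = 1, t = 0) and r₁ = 248 = a·0 + b·1 (s = 0, t = 1); each new remainder r_{k+1} = r_{k-1} − q_k·r_k inherits s_{k+1} = s_{k-1} − q_k·s_k, t_{k+1} = t_{k-1} − q_k·t_k, so r_k = a·s_k + b·t_k at every step:
  q = 1: r = 82, s = 1 − 1·0 = 1, t = 0 − 1·1 = -1  (check: 330·1 + 248·(-1) = 82)
  q = 3: r = 2, s = 0 − 3·1 = -3, t = 1 − 3·(-1) = 4  (check: 330·(-3) + 248·4 = 2)
The row with r = 2 (the gcd) gives the Bezout coefficients s = -3, t = 4.
Result: 330 · (-3) + 248 · (4) = 2.

gcd(330, 248) = 2; s = -3, t = 4 (check: 330·(-3) + 248·4 = 2).


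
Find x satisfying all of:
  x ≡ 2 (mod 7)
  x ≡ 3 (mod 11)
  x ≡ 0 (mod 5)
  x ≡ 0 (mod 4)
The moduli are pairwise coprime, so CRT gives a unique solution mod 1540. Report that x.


Product of moduli M = 7 · 11 · 5 · 4 = 1540.
Merge one congruence at a time:
  Start: x ≡ 2 (mod 7).
  Combine with x ≡ 3 (mod 11); new modulus lcm = 77.
    Write x = 2 + 7·t and substitute into x ≡ 3 (mod 11): 7·t ≡ 3 − 2 = 1 (mod 11).
    The inverse of 7 mod 11 is 8 (since 7·8 = 56 = 5·11 + 1), so t ≡ 8·1 = 8 ≡ 8 (mod 11).
    Then x = 2 + 7·8 = 58, valid modulo lcm(7, 11) = 77: x ≡ 58 (mod 77).
  Combine with x ≡ 0 (mod 5); new modulus lcm = 385.
    Write x = 58 + 77·t and substitute into x ≡ 0 (mod 5): 77·t ≡ 0 − 58 = -58 (mod 5).
    Reduce coefficients mod 5: 2·t ≡ 2 (mod 5).
    The inverse of 2 mod 5 is 3 (since 2·3 = 6 = 1·5 + 1), so t ≡ 3·2 = 6 ≡ 1 (mod 5).
    Then x = 58 + 77·1 = 135, valid modulo lcm(77, 5) = 385: x ≡ 135 (mod 385).
  Combine with x ≡ 0 (mod 4); new modulus lcm = 1540.
    Write x = 135 + 385·t and substitute into x ≡ 0 (mod 4): 385·t ≡ 0 − 135 = -135 (mod 4).
    Reduce coefficients mod 4: 1·t ≡ 1 (mod 4).
    So t ≡ 1 (mod 4).
    Then x = 135 + 385·1 = 520, valid modulo lcm(385, 4) = 1540: x ≡ 520 (mod 1540).
Verify against each original: 520 mod 7 = 2, 520 mod 11 = 3, 520 mod 5 = 0, 520 mod 4 = 0.

x ≡ 520 (mod 1540).


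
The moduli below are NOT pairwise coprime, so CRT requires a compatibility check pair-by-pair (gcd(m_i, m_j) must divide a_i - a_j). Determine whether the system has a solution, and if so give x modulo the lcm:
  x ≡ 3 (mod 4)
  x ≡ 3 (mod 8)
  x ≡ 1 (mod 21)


Moduli 4, 8, 21 are not pairwise coprime, so CRT works modulo lcm(m_i) when all pairwise compatibility conditions hold.
Pairwise compatibility: gcd(m_i, m_j) must divide a_i - a_j for every pair.
Merge one congruence at a time:
  Start: x ≡ 3 (mod 4).
  Combine with x ≡ 3 (mod 8): gcd(4, 8) = 4; 3 - 3 = 0, which IS divisible by 4, so compatible.
    Write x = 3 + 4·t and substitute into x ≡ 3 (mod 8): 4·t ≡ 3 − 3 = 0 (mod 8).
    Divide the congruence (and modulus) by g = 4: 1·t ≡ 0 (mod 2).
    So t ≡ 0 (mod 2).
    Then x = 3 + 4·0 = 3, valid modulo lcm(4, 8) = 8: x ≡ 3 (mod 8).
  Combine with x ≡ 1 (mod 21): gcd(8, 21) = 1; 1 - 3 = -2, which IS divisible by 1, so compatible.
    Write x = 3 + 8·t and substitute into x ≡ 1 (mod 21): 8·t ≡ 1 − 3 = -2 (mod 21).
    Reduce coefficients mod 21: 8·t ≡ 19 (mod 21).
    The inverse of 8 mod 21 is 8 (since 8·8 = 64 = 3·21 + 1), so t ≡ 8·19 = 152 ≡ 5 (mod 21).
    Then x = 3 + 8·5 = 43, valid modulo lcm(8, 21) = 168: x ≡ 43 (mod 168).
Verify: 43 mod 4 = 3, 43 mod 8 = 3, 43 mod 21 = 1.

x ≡ 43 (mod 168).


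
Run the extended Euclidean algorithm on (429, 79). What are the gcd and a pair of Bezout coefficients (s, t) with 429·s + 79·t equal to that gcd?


Euclidean algorithm on (429, 79) — divide until remainder is 0:
  429 = 5 · 79 + 34
  79 = 2 · 34 + 11
  34 = 3 · 11 + 1
  11 = 11 · 1 + 0
gcd(429, 79) = 1.
Track Bezout coefficients alongside the remainders: start with r₀ = 429 = a·1 + b·0 (s = 1, t = 0) and r₁ = 79 = a·0 + b·1 (s = 0, t = 1); each new remainder r_{k+1} = r_{k-1} − q_k·r_k inherits s_{k+1} = s_{k-1} − q_k·s_k, t_{k+1} = t_{k-1} − q_k·t_k, so r_k = a·s_k + b·t_k at every step:
  q = 5: r = 34, s = 1 − 5·0 = 1, t = 0 − 5·1 = -5  (check: 429·1 + 79·(-5) = 34)
  q = 2: r = 11, s = 0 − 2·1 = -2, t = 1 − 2·(-5) = 11  (check: 429·(-2) + 79·11 = 11)
  q = 3: r = 1, s = 1 − 3·(-2) = 7, t = -5 − 3·11 = -38  (check: 429·7 + 79·(-38) = 1)
The row with r = 1 (the gcd) gives the Bezout coefficients s = 7, t = -38.
Result: 429 · (7) + 79 · (-38) = 1.

gcd(429, 79) = 1; s = 7, t = -38 (check: 429·7 + 79·(-38) = 1).


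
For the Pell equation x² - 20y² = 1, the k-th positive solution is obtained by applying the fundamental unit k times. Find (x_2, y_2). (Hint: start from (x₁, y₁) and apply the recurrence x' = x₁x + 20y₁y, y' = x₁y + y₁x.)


Step 1: Find the fundamental solution (x₁, y₁) of x² - 20y² = 1.
  Expand √20 as a continued fraction. a₀ = ⌊√20⌋ = 4; iterate m_{k+1} = d_k·a_k − m_k, d_{k+1} = (20 − m_{k+1}²)/d_k, a_{k+1} = ⌊(a₀ + m_{k+1})/d_{k+1}⌋ (starting m₀ = 0, d₀ = 1), with convergents p_k = a_k·p_{k-1} + p_{k-2}, q_k = a_k·q_{k-1} + q_{k-2} (p₋₁ = 1, q₋₁ = 0):
  k = 0: a₀ = 4; p₀/q₀ = 4/1; p₀² − 20·q₀² = 16 − 20 = -4.
  k = 1: m = 4, d = 4, a = ⌊(4 + 4)/4⌋ = 2; p/q = (2·4 + 1)/(2·1 + 0) = 9/2; p² − 20·q² = 81 − 80 = 1.
  The first convergent with p² − 20·q² = 1 gives the fundamental solution (x₁, y₁) = (9, 2).
Step 2: Apply the recurrence (x_{n+1}, y_{n+1}) = (x₁x_n + 20y₁y_n, x₁y_n + y₁x_n) repeatedly.
  From (x_1, y_1) = (9, 2): x_2 = 9·9 + 20·2·2 = 161; y_2 = 9·2 + 2·9 = 36.
Step 3: Verify x_2² - 20·y_2² = 25921 - 25920 = 1 (should be 1). ✓

(x_1, y_1) = (9, 2); (x_2, y_2) = (161, 36).


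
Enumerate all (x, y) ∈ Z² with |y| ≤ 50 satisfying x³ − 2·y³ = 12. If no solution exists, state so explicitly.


The equation is x³ - 2y³ = 12. For fixed y, x³ = 2·y³ + 12, so a solution requires the RHS to be a perfect cube.
Strategy: iterate y from -50 to 50, compute RHS = 2·y³ + 12, and check whether it is a (positive or negative) perfect cube.
Check small values of y:
  y = 0: RHS = 12 is not a perfect cube.
  y = 1: RHS = 14 is not a perfect cube.
  y = -1: RHS = 10 is not a perfect cube.
  y = 2: RHS = 28 is not a perfect cube.
  y = -2: RHS = -4 is not a perfect cube.
  y = 3: RHS = 66 is not a perfect cube.
  y = -3: RHS = -42 is not a perfect cube.
Continuing the search up to |y| = 50 finds no solutions either.
No (x, y) in the scanned range satisfies the equation.

No integer solutions with |y| ≤ 50.


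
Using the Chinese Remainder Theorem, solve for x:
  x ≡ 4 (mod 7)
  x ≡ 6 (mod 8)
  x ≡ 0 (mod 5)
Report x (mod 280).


Moduli 7, 8, 5 are pairwise coprime; by CRT there is a unique solution modulo M = 7 · 8 · 5 = 280.
Solve pairwise, accumulating the modulus:
  Start with x ≡ 4 (mod 7).
  Combine with x ≡ 6 (mod 8): since gcd(7, 8) = 1, we get a unique residue mod 56.
    Write x = 4 + 7·t and substitute into x ≡ 6 (mod 8): 7·t ≡ 6 − 4 = 2 (mod 8).
    The inverse of 7 mod 8 is 7 (since 7·7 = 49 = 6·8 + 1), so t ≡ 7·2 = 14 ≡ 6 (mod 8).
    Then x = 4 + 7·6 = 46, valid modulo lcm(7, 8) = 56: x ≡ 46 (mod 56).
  Combine with x ≡ 0 (mod 5): since gcd(56, 5) = 1, we get a unique residue mod 280.
    Write x = 46 + 56·t and substitute into x ≡ 0 (mod 5): 56·t ≡ 0 − 46 = -46 (mod 5).
    Reduce coefficients mod 5: 1·t ≡ 4 (mod 5).
    So t ≡ 4 (mod 5).
    Then x = 46 + 56·4 = 270, valid modulo lcm(56, 5) = 280: x ≡ 270 (mod 280).
Verify: 270 mod 7 = 4 ✓, 270 mod 8 = 6 ✓, 270 mod 5 = 0 ✓.

x ≡ 270 (mod 280).


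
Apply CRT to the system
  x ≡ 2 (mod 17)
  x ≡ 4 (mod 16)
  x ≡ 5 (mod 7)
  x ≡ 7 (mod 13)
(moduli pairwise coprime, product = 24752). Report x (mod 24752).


Product of moduli M = 17 · 16 · 7 · 13 = 24752.
Merge one congruence at a time:
  Start: x ≡ 2 (mod 17).
  Combine with x ≡ 4 (mod 16); new modulus lcm = 272.
    Write x = 2 + 17·t and substitute into x ≡ 4 (mod 16): 17·t ≡ 4 − 2 = 2 (mod 16).
    Reduce coefficients mod 16: 1·t ≡ 2 (mod 16).
    So t ≡ 2 (mod 16).
    Then x = 2 + 17·2 = 36, valid modulo lcm(17, 16) = 272: x ≡ 36 (mod 272).
  Combine with x ≡ 5 (mod 7); new modulus lcm = 1904.
    Write x = 36 + 272·t and substitute into x ≡ 5 (mod 7): 272·t ≡ 5 − 36 = -31 (mod 7).
    Reduce coefficients mod 7: 6·t ≡ 4 (mod 7).
    The inverse of 6 mod 7 is 6 (since 6·6 = 36 = 5·7 + 1), so t ≡ 6·4 = 24 ≡ 3 (mod 7).
    Then x = 36 + 272·3 = 852, valid modulo lcm(272, 7) = 1904: x ≡ 852 (mod 1904).
  Combine with x ≡ 7 (mod 13); new modulus lcm = 24752.
    Write x = 852 + 1904·t and substitute into x ≡ 7 (mod 13): 1904·t ≡ 7 − 852 = -845 (mod 13).
    Reduce coefficients mod 13: 6·t ≡ 0 (mod 13).
    The inverse of 6 mod 13 is 11 (since 6·11 = 66 = 5·13 + 1), so t ≡ 11·0 = 0 ≡ 0 (mod 13).
    Then x = 852 + 1904·0 = 852, valid modulo lcm(1904, 13) = 24752: x ≡ 852 (mod 24752).
Verify against each original: 852 mod 17 = 2, 852 mod 16 = 4, 852 mod 7 = 5, 852 mod 13 = 7.

x ≡ 852 (mod 24752).


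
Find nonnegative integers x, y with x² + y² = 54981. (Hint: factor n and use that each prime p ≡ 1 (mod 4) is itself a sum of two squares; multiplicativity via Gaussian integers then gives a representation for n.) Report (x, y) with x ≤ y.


Step 1: Factor n = 54981 = 3^2 · 41 · 149.
Step 2: Check the mod-4 condition on each prime factor: 3 ≡ 3 (mod 4), exponent 2 (must be even); 41 ≡ 1 (mod 4), exponent 1; 149 ≡ 1 (mod 4), exponent 1.
All primes ≡ 3 (mod 4) appear to even exponent (or don't appear), so by the two-squares theorem n IS expressible as a sum of two squares.
Step 3: Build a representation. Group n = k² · m with k = 3 and m = 41 · 149 = 6109 (a product of primes ≡ 1 (mod 4)); a representation of m scales to one of n via (k·x)² + (k·y)² = k²(x² + y²). Each prime p ≡ 1 (mod 4) is itself a sum of two squares; find a² by testing p − a² for a perfect square:
  41: 41 − 1² = 40, 41 − 2² = 37, 41 − 3² = 32, 41 − 4² = 25 = 5² ⇒ 41 = 4² + 5².
  149: 149 − 1² = 148, 149 − 2² = 145, 149 − 3² = 140, 149 − 4² = 133, 149 − 5² = 124, 149 − 6² = 113, 149 − 7² = 100 = 10² ⇒ 149 = 7² + 10².
  Combine using the Brahmagupta–Fibonacci identity (a² + b²)(c² + d²) = (ac − bd)² + (ad + bc)² = (ac + bd)² + (ad − bc)²:
  41 · 149 = 6109: from (4² + 5²)(7² + 10²), take (4·7 − 5·10, 4·10 + 5·7) = (28 − 50, 40 + 35) = (-22, 75); dropping signs (only squares matter) gives (22, 75); check 22² + 75² = 484 + 5625 = 6109 ✓.
  Scale by k = 3: (3·22, 3·75) = (66, 225).
Step 4: Order so x ≤ y and verify: 66² + 225² = 4356 + 50625 = 54981 = n. ✓

n = 54981 = 66² + 225² (one valid representation with x ≤ y).


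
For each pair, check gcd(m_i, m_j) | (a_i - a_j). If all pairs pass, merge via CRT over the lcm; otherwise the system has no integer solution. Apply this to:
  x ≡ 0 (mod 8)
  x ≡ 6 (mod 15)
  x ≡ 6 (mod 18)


Moduli 8, 15, 18 are not pairwise coprime, so CRT works modulo lcm(m_i) when all pairwise compatibility conditions hold.
Pairwise compatibility: gcd(m_i, m_j) must divide a_i - a_j for every pair.
Merge one congruence at a time:
  Start: x ≡ 0 (mod 8).
  Combine with x ≡ 6 (mod 15): gcd(8, 15) = 1; 6 - 0 = 6, which IS divisible by 1, so compatible.
    Write x = 0 + 8·t and substitute into x ≡ 6 (mod 15): 8·t ≡ 6 − 0 = 6 (mod 15).
    The inverse of 8 mod 15 is 2 (since 8·2 = 16 = 1·15 + 1), so t ≡ 2·6 = 12 ≡ 12 (mod 15).
    Then x = 0 + 8·12 = 96, valid modulo lcm(8, 15) = 120: x ≡ 96 (mod 120).
  Combine with x ≡ 6 (mod 18): gcd(120, 18) = 6; 6 - 96 = -90, which IS divisible by 6, so compatible.
    Write x = 96 + 120·t and substitute into x ≡ 6 (mod 18): 120·t ≡ 6 − 96 = -90 (mod 18).
    Divide the congruence (and modulus) by g = 6: 20·t ≡ -15 (mod 3).
    Reduce coefficients mod 3: 2·t ≡ 0 (mod 3).
    The inverse of 2 mod 3 is 2 (since 2·2 = 4 = 1·3 + 1), so t ≡ 2·0 = 0 ≡ 0 (mod 3).
    Then x = 96 + 120·0 = 96, valid modulo lcm(120, 18) = 360: x ≡ 96 (mod 360).
Verify: 96 mod 8 = 0, 96 mod 15 = 6, 96 mod 18 = 6.

x ≡ 96 (mod 360).


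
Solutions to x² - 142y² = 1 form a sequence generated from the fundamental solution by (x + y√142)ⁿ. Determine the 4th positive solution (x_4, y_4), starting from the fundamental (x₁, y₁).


Step 1: Find the fundamental solution (x₁, y₁) of x² - 142y² = 1.
  Expand √142 as a continued fraction. a₀ = ⌊√142⌋ = 11; iterate m_{k+1} = d_k·a_k − m_k, d_{k+1} = (142 − m_{k+1}²)/d_k, a_{k+1} = ⌊(a₀ + m_{k+1})/d_{k+1}⌋ (starting m₀ = 0, d₀ = 1), with convergents p_k = a_k·p_{k-1} + p_{k-2}, q_k = a_k·q_{k-1} + q_{k-2} (p₋₁ = 1, q₋₁ = 0):
  k = 0: a₀ = 11; p₀/q₀ = 11/1; p₀² − 142·q₀² = 121 − 142 = -21.
  k = 1: m = 11, d = 21, a = ⌊(11 + 11)/21⌋ = 1; p/q = (1·11 + 1)/(1·1 + 0) = 12/1; p² − 142·q² = 144 − 142 = 2.
  k = 2: m = 10, d = 2, a = ⌊(11 + 10)/2⌋ = 10; p/q = (10·12 + 11)/(10·1 + 1) = 131/11; p² − 142·q² = 17161 − 17182 = -21.
  k = 3: m = 10, d = 21, a = ⌊(11 + 10)/21⌋ = 1; p/q = (1·131 + 12)/(1·11 + 1) = 143/12; p² − 142·q² = 20449 − 20448 = 1.
  The first convergent with p² − 142·q² = 1 gives the fundamental solution (x₁, y₁) = (143, 12).
Step 2: Apply the recurrence (x_{n+1}, y_{n+1}) = (x₁x_n + 142y₁y_n, x₁y_n + y₁x_n) repeatedly.
  From (x_1, y_1) = (143, 12): x_2 = 143·143 + 142·12·12 = 40897; y_2 = 143·12 + 12·143 = 3432.
  From (x_2, y_2) = (40897, 3432): x_3 = 143·40897 + 142·12·3432 = 11696399; y_3 = 143·3432 + 12·40897 = 981540.
  From (x_3, y_3) = (11696399, 981540): x_4 = 143·11696399 + 142·12·981540 = 3345129217; y_4 = 143·981540 + 12·11696399 = 280717008.
Step 3: Verify x_4² - 142·y_4² = 11189889478427033089 - 11189889478427033088 = 1 (should be 1). ✓

(x_1, y_1) = (143, 12); (x_4, y_4) = (3345129217, 280717008).


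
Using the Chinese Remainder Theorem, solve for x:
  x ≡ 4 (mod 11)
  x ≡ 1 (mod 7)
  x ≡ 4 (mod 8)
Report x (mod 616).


Moduli 11, 7, 8 are pairwise coprime; by CRT there is a unique solution modulo M = 11 · 7 · 8 = 616.
Solve pairwise, accumulating the modulus:
  Start with x ≡ 4 (mod 11).
  Combine with x ≡ 1 (mod 7): since gcd(11, 7) = 1, we get a unique residue mod 77.
    Write x = 4 + 11·t and substitute into x ≡ 1 (mod 7): 11·t ≡ 1 − 4 = -3 (mod 7).
    Reduce coefficients mod 7: 4·t ≡ 4 (mod 7).
    The inverse of 4 mod 7 is 2 (since 4·2 = 8 = 1·7 + 1), so t ≡ 2·4 = 8 ≡ 1 (mod 7).
    Then x = 4 + 11·1 = 15, valid modulo lcm(11, 7) = 77: x ≡ 15 (mod 77).
  Combine with x ≡ 4 (mod 8): since gcd(77, 8) = 1, we get a unique residue mod 616.
    Write x = 15 + 77·t and substitute into x ≡ 4 (mod 8): 77·t ≡ 4 − 15 = -11 (mod 8).
    Reduce coefficients mod 8: 5·t ≡ 5 (mod 8).
    The inverse of 5 mod 8 is 5 (since 5·5 = 25 = 3·8 + 1), so t ≡ 5·5 = 25 ≡ 1 (mod 8).
    Then x = 15 + 77·1 = 92, valid modulo lcm(77, 8) = 616: x ≡ 92 (mod 616).
Verify: 92 mod 11 = 4 ✓, 92 mod 7 = 1 ✓, 92 mod 8 = 4 ✓.

x ≡ 92 (mod 616).


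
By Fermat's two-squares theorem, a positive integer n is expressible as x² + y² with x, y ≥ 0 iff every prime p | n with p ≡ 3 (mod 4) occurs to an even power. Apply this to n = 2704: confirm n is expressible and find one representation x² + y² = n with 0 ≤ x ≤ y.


Step 1: Factor n = 2704 = 2^4 · 13^2.
Step 2: Check the mod-4 condition on each prime factor: 2 = 2 (special); 13 ≡ 1 (mod 4), exponent 2.
All primes ≡ 3 (mod 4) appear to even exponent (or don't appear), so by the two-squares theorem n IS expressible as a sum of two squares.
Step 3: Build a representation. Group n = k² · m with k = 4 and m = 13 · 13 = 169 (a product of primes ≡ 1 (mod 4)); a representation of m scales to one of n via (k·x)² + (k·y)² = k²(x² + y²). Each prime p ≡ 1 (mod 4) is itself a sum of two squares; find a² by testing p − a² for a perfect square:
  13: 13 − 1² = 12, 13 − 2² = 9 = 3² ⇒ 13 = 2² + 3².
  Combine using the Brahmagupta–Fibonacci identity (a² + b²)(c² + d²) = (ac − bd)² + (ad + bc)² = (ac + bd)² + (ad − bc)²:
  13 · 13 = 169: from (2² + 3²)(2² + 3²), take (2·2 − 3·3, 2·3 + 3·2) = (4 − 9, 6 + 6) = (-5, 12); dropping signs (only squares matter) gives (5, 12); check 5² + 12² = 25 + 144 = 169 ✓.
  Scale by k = 4: (4·5, 4·12) = (20, 48).
Step 4: Order so x ≤ y and verify: 20² + 48² = 400 + 2304 = 2704 = n. ✓

n = 2704 = 20² + 48² (one valid representation with x ≤ y).


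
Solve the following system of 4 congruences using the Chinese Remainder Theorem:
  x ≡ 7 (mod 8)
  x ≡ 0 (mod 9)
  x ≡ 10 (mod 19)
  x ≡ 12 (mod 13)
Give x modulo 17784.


Product of moduli M = 8 · 9 · 19 · 13 = 17784.
Merge one congruence at a time:
  Start: x ≡ 7 (mod 8).
  Combine with x ≡ 0 (mod 9); new modulus lcm = 72.
    Write x = 7 + 8·t and substitute into x ≡ 0 (mod 9): 8·t ≡ 0 − 7 = -7 (mod 9).
    Reduce coefficients mod 9: 8·t ≡ 2 (mod 9).
    The inverse of 8 mod 9 is 8 (since 8·8 = 64 = 7·9 + 1), so t ≡ 8·2 = 16 ≡ 7 (mod 9).
    Then x = 7 + 8·7 = 63, valid modulo lcm(8, 9) = 72: x ≡ 63 (mod 72).
  Combine with x ≡ 10 (mod 19); new modulus lcm = 1368.
    Write x = 63 + 72·t and substitute into x ≡ 10 (mod 19): 72·t ≡ 10 − 63 = -53 (mod 19).
    Reduce coefficients mod 19: 15·t ≡ 4 (mod 19).
    The inverse of 15 mod 19 is 14 (since 15·14 = 210 = 11·19 + 1), so t ≡ 14·4 = 56 ≡ 18 (mod 19).
    Then x = 63 + 72·18 = 1359, valid modulo lcm(72, 19) = 1368: x ≡ 1359 (mod 1368).
  Combine with x ≡ 12 (mod 13); new modulus lcm = 17784.
    Write x = 1359 + 1368·t and substitute into x ≡ 12 (mod 13): 1368·t ≡ 12 − 1359 = -1347 (mod 13).
    Reduce coefficients mod 13: 3·t ≡ 5 (mod 13).
    The inverse of 3 mod 13 is 9 (since 3·9 = 27 = 2·13 + 1), so t ≡ 9·5 = 45 ≡ 6 (mod 13).
    Then x = 1359 + 1368·6 = 9567, valid modulo lcm(1368, 13) = 17784: x ≡ 9567 (mod 17784).
Verify against each original: 9567 mod 8 = 7, 9567 mod 9 = 0, 9567 mod 19 = 10, 9567 mod 13 = 12.

x ≡ 9567 (mod 17784).


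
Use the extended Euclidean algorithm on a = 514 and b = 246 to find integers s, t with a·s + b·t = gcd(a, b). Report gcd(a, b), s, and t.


Euclidean algorithm on (514, 246) — divide until remainder is 0:
  514 = 2 · 246 + 22
  246 = 11 · 22 + 4
  22 = 5 · 4 + 2
  4 = 2 · 2 + 0
gcd(514, 246) = 2.
Track Bezout coefficients alongside the remainders: start with r₀ = 514 = a·1 + b·0 (s = 1, t = 0) and r₁ = 246 = a·0 + b·1 (s = 0, t = 1); each new remainder r_{k+1} = r_{k-1} − q_k·r_k inherits s_{k+1} = s_{k-1} − q_k·s_k, t_{k+1} = t_{k-1} − q_k·t_k, so r_k = a·s_k + b·t_k at every step:
  q = 2: r = 22, s = 1 − 2·0 = 1, t = 0 − 2·1 = -2  (check: 514·1 + 246·(-2) = 22)
  q = 11: r = 4, s = 0 − 11·1 = -11, t = 1 − 11·(-2) = 23  (check: 514·(-11) + 246·23 = 4)
  q = 5: r = 2, s = 1 − 5·(-11) = 56, t = -2 − 5·23 = -117  (check: 514·56 + 246·(-117) = 2)
The row with r = 2 (the gcd) gives the Bezout coefficients s = 56, t = -117.
Result: 514 · (56) + 246 · (-117) = 2.

gcd(514, 246) = 2; s = 56, t = -117 (check: 514·56 + 246·(-117) = 2).


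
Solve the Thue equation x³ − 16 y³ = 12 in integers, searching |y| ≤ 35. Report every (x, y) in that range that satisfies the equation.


The equation is x³ - 16y³ = 12. For fixed y, x³ = 16·y³ + 12, so a solution requires the RHS to be a perfect cube.
Strategy: iterate y from -35 to 35, compute RHS = 16·y³ + 12, and check whether it is a (positive or negative) perfect cube.
Check small values of y:
  y = 0: RHS = 12 is not a perfect cube.
  y = 1: RHS = 28 is not a perfect cube.
  y = -1: RHS = -4 is not a perfect cube.
  y = 2: RHS = 140 is not a perfect cube.
  y = -2: RHS = -116 is not a perfect cube.
  y = 3: RHS = 444 is not a perfect cube.
  y = -3: RHS = -420 is not a perfect cube.
Continuing the search up to |y| = 35 finds no solutions either.
No (x, y) in the scanned range satisfies the equation.

No integer solutions with |y| ≤ 35.


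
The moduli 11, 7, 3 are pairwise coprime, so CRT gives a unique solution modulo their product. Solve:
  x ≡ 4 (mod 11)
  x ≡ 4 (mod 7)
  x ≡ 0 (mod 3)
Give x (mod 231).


Moduli 11, 7, 3 are pairwise coprime; by CRT there is a unique solution modulo M = 11 · 7 · 3 = 231.
Solve pairwise, accumulating the modulus:
  Start with x ≡ 4 (mod 11).
  Combine with x ≡ 4 (mod 7): since gcd(11, 7) = 1, we get a unique residue mod 77.
    Write x = 4 + 11·t and substitute into x ≡ 4 (mod 7): 11·t ≡ 4 − 4 = 0 (mod 7).
    Reduce coefficients mod 7: 4·t ≡ 0 (mod 7).
    The inverse of 4 mod 7 is 2 (since 4·2 = 8 = 1·7 + 1), so t ≡ 2·0 = 0 ≡ 0 (mod 7).
    Then x = 4 + 11·0 = 4, valid modulo lcm(11, 7) = 77: x ≡ 4 (mod 77).
  Combine with x ≡ 0 (mod 3): since gcd(77, 3) = 1, we get a unique residue mod 231.
    Write x = 4 + 77·t and substitute into x ≡ 0 (mod 3): 77·t ≡ 0 − 4 = -4 (mod 3).
    Reduce coefficients mod 3: 2·t ≡ 2 (mod 3).
    The inverse of 2 mod 3 is 2 (since 2·2 = 4 = 1·3 + 1), so t ≡ 2·2 = 4 ≡ 1 (mod 3).
    Then x = 4 + 77·1 = 81, valid modulo lcm(77, 3) = 231: x ≡ 81 (mod 231).
Verify: 81 mod 11 = 4 ✓, 81 mod 7 = 4 ✓, 81 mod 3 = 0 ✓.

x ≡ 81 (mod 231).


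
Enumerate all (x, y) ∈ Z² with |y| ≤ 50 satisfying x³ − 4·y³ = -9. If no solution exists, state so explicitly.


The equation is x³ - 4y³ = -9. For fixed y, x³ = 4·y³ − 9, so a solution requires the RHS to be a perfect cube.
Strategy: iterate y from -50 to 50, compute RHS = 4·y³ − 9, and check whether it is a (positive or negative) perfect cube.
Check small values of y:
  y = 0: RHS = -9 is not a perfect cube.
  y = 1: RHS = -5 is not a perfect cube.
  y = -1: RHS = -13 is not a perfect cube.
  y = 2: RHS = 23 is not a perfect cube.
  y = -2: RHS = -41 is not a perfect cube.
  y = 3: RHS = 99 is not a perfect cube.
  y = -3: RHS = -117 is not a perfect cube.
Continuing the search up to |y| = 50 finds no solutions either.
No (x, y) in the scanned range satisfies the equation.

No integer solutions with |y| ≤ 50.


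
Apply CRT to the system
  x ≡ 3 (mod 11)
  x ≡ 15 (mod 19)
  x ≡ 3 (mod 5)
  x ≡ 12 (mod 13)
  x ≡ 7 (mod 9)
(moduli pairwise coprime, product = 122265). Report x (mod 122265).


Product of moduli M = 11 · 19 · 5 · 13 · 9 = 122265.
Merge one congruence at a time:
  Start: x ≡ 3 (mod 11).
  Combine with x ≡ 15 (mod 19); new modulus lcm = 209.
    Write x = 3 + 11·t and substitute into x ≡ 15 (mod 19): 11·t ≡ 15 − 3 = 12 (mod 19).
    The inverse of 11 mod 19 is 7 (since 11·7 = 77 = 4·19 + 1), so t ≡ 7·12 = 84 ≡ 8 (mod 19).
    Then x = 3 + 11·8 = 91, valid modulo lcm(11, 19) = 209: x ≡ 91 (mod 209).
  Combine with x ≡ 3 (mod 5); new modulus lcm = 1045.
    Write x = 91 + 209·t and substitute into x ≡ 3 (mod 5): 209·t ≡ 3 − 91 = -88 (mod 5).
    Reduce coefficients mod 5: 4·t ≡ 2 (mod 5).
    The inverse of 4 mod 5 is 4 (since 4·4 = 16 = 3·5 + 1), so t ≡ 4·2 = 8 ≡ 3 (mod 5).
    Then x = 91 + 209·3 = 718, valid modulo lcm(209, 5) = 1045: x ≡ 718 (mod 1045).
  Combine with x ≡ 12 (mod 13); new modulus lcm = 13585.
    Write x = 718 + 1045·t and substitute into x ≡ 12 (mod 13): 1045·t ≡ 12 − 718 = -706 (mod 13).
    Reduce coefficients mod 13: 5·t ≡ 9 (mod 13).
    The inverse of 5 mod 13 is 8 (since 5·8 = 40 = 3·13 + 1), so t ≡ 8·9 = 72 ≡ 7 (mod 13).
    Then x = 718 + 1045·7 = 8033, valid modulo lcm(1045, 13) = 13585: x ≡ 8033 (mod 13585).
  Combine with x ≡ 7 (mod 9); new modulus lcm = 122265.
    Write x = 8033 + 13585·t and substitute into x ≡ 7 (mod 9): 13585·t ≡ 7 − 8033 = -8026 (mod 9).
    Reduce coefficients mod 9: 4·t ≡ 2 (mod 9).
    The inverse of 4 mod 9 is 7 (since 4·7 = 28 = 3·9 + 1), so t ≡ 7·2 = 14 ≡ 5 (mod 9).
    Then x = 8033 + 13585·5 = 75958, valid modulo lcm(13585, 9) = 122265: x ≡ 75958 (mod 122265).
Verify against each original: 75958 mod 11 = 3, 75958 mod 19 = 15, 75958 mod 5 = 3, 75958 mod 13 = 12, 75958 mod 9 = 7.

x ≡ 75958 (mod 122265).


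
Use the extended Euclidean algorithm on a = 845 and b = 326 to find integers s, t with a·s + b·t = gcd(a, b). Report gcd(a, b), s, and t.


Euclidean algorithm on (845, 326) — divide until remainder is 0:
  845 = 2 · 326 + 193
  326 = 1 · 193 + 133
  193 = 1 · 133 + 60
  133 = 2 · 60 + 13
  60 = 4 · 13 + 8
  13 = 1 · 8 + 5
  8 = 1 · 5 + 3
  5 = 1 · 3 + 2
  3 = 1 · 2 + 1
  2 = 2 · 1 + 0
gcd(845, 326) = 1.
Track Bezout coefficients alongside the remainders: start with r₀ = 845 = a·1 + b·0 (s = 1, t = 0) and r₁ = 326 = a·0 + b·1 (s = 0, t = 1); each new remainder r_{k+1} = r_{k-1} − q_k·r_k inherits s_{k+1} = s_{k-1} − q_k·s_k, t_{k+1} = t_{k-1} − q_k·t_k, so r_k = a·s_k + b·t_k at every step:
  q = 2: r = 193, s = 1 − 2·0 = 1, t = 0 − 2·1 = -2  (check: 845·1 + 326·(-2) = 193)
  q = 1: r = 133, s = 0 − 1·1 = -1, t = 1 − 1·(-2) = 3  (check: 845·(-1) + 326·3 = 133)
  q = 1: r = 60, s = 1 − 1·(-1) = 2, t = -2 − 1·3 = -5  (check: 845·2 + 326·(-5) = 60)
  q = 2: r = 13, s = -1 − 2·2 = -5, t = 3 − 2·(-5) = 13  (check: 845·(-5) + 326·13 = 13)
  q = 4: r = 8, s = 2 − 4·(-5) = 22, t = -5 − 4·13 = -57  (check: 845·22 + 326·(-57) = 8)
  q = 1: r = 5, s = -5 − 1·22 = -27, t = 13 − 1·(-57) = 70  (check: 845·(-27) + 326·70 = 5)
  q = 1: r = 3, s = 22 − 1·(-27) = 49, t = -57 − 1·70 = -127  (check: 845·49 + 326·(-127) = 3)
  q = 1: r = 2, s = -27 − 1·49 = -76, t = 70 − 1·(-127) = 197  (check: 845·(-76) + 326·197 = 2)
  q = 1: r = 1, s = 49 − 1·(-76) = 125, t = -127 − 1·197 = -324  (check: 845·125 + 326·(-324) = 1)
The row with r = 1 (the gcd) gives the Bezout coefficients s = 125, t = -324.
Result: 845 · (125) + 326 · (-324) = 1.

gcd(845, 326) = 1; s = 125, t = -324 (check: 845·125 + 326·(-324) = 1).
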